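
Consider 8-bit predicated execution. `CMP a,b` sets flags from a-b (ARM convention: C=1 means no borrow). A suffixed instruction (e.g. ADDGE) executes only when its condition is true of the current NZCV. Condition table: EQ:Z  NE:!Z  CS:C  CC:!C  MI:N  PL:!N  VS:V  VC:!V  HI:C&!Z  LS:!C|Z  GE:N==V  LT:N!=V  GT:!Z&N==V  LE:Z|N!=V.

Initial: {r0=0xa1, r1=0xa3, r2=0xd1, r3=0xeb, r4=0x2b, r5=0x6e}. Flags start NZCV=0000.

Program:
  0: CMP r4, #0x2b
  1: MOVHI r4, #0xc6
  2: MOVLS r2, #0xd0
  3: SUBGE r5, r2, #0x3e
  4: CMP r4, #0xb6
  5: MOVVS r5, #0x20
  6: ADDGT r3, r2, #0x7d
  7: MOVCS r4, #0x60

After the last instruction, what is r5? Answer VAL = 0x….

[0] flags=0110 → (cmp)
[1] flags=0110 HI?F → skip
[2] flags=0110 LS?T → r2=0xd0
[3] flags=0110 GE?T → r5=0x92
[4] flags=0000 → (cmp)
[5] flags=0000 VS?F → skip
[6] flags=0000 GT?T → r3=0x4d
[7] flags=0000 CS?F → skip

VAL = 0x92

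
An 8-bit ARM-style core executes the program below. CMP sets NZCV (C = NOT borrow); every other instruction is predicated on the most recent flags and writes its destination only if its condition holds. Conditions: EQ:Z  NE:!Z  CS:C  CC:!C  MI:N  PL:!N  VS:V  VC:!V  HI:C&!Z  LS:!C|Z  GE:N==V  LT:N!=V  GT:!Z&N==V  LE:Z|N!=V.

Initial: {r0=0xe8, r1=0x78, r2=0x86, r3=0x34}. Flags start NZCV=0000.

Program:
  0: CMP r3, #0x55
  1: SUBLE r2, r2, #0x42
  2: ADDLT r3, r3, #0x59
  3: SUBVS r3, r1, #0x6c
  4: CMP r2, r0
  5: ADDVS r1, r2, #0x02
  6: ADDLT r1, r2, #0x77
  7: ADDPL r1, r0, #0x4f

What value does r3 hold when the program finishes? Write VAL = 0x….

0: ✓ CMP  NZCV=1000
1: ✓ SUBLE  r2←0x44
2: ✓ ADDLT  r3←0x8d
3: · SUBVS
4: ✓ CMP  NZCV=0000
5: · ADDVS
6: · ADDLT
7: ✓ ADDPL  r1←0x37

VAL = 0x8d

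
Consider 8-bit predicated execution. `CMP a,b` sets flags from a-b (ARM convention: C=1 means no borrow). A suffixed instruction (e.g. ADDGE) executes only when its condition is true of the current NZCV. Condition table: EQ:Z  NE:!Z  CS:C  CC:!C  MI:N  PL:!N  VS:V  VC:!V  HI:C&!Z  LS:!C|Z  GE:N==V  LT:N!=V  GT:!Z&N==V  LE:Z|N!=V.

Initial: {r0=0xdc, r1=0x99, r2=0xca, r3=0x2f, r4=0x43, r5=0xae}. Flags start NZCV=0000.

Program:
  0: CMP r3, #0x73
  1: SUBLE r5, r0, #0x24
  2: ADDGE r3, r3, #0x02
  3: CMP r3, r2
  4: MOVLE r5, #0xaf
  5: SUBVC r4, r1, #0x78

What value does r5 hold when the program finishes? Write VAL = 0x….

VAL = 0xb8

[0] flags=1000 → (cmp)
[1] flags=1000 LE?T → r5=0xb8
[2] flags=1000 GE?F → skip
[3] flags=0000 → (cmp)
[4] flags=0000 LE?F → skip
[5] flags=0000 VC?T → r4=0x21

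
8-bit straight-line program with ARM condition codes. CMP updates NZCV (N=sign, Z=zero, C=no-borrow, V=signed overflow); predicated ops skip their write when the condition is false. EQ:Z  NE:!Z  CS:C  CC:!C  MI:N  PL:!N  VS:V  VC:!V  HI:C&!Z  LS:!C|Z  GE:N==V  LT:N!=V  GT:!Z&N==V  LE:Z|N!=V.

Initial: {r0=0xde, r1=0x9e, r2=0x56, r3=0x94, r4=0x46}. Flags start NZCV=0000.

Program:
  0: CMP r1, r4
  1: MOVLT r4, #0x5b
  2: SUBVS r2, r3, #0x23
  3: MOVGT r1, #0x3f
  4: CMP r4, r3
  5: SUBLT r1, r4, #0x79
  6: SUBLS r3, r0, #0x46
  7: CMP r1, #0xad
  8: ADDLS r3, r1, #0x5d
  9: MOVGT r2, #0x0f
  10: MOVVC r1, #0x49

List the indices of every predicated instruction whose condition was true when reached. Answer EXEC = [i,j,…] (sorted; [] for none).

[0] flags=0011 → (cmp)
[1] flags=0011 LT?T → r4=0x5b
[2] flags=0011 VS?T → r2=0x71
[3] flags=0011 GT?F → skip
[4] flags=1001 → (cmp)
[5] flags=1001 LT?F → skip
[6] flags=1001 LS?T → r3=0x98
[7] flags=1000 → (cmp)
[8] flags=1000 LS?T → r3=0xfb
[9] flags=1000 GT?F → skip
[10] flags=1000 VC?T → r1=0x49

EXEC = [1,2,6,8,10]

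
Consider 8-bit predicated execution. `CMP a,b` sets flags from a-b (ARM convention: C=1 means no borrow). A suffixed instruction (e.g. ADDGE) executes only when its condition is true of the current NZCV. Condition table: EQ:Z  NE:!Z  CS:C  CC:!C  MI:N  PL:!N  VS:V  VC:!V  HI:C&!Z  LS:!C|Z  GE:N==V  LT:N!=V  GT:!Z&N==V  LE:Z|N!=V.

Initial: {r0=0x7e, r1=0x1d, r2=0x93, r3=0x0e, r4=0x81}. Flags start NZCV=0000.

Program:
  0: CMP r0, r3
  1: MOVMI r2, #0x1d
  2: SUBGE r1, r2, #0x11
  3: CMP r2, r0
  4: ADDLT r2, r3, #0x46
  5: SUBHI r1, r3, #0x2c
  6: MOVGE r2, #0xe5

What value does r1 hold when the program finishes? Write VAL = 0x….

[0] flags=0010 → (cmp)
[1] flags=0010 MI?F → skip
[2] flags=0010 GE?T → r1=0x82
[3] flags=0011 → (cmp)
[4] flags=0011 LT?T → r2=0x54
[5] flags=0011 HI?T → r1=0xe2
[6] flags=0011 GE?F → skip

VAL = 0xe2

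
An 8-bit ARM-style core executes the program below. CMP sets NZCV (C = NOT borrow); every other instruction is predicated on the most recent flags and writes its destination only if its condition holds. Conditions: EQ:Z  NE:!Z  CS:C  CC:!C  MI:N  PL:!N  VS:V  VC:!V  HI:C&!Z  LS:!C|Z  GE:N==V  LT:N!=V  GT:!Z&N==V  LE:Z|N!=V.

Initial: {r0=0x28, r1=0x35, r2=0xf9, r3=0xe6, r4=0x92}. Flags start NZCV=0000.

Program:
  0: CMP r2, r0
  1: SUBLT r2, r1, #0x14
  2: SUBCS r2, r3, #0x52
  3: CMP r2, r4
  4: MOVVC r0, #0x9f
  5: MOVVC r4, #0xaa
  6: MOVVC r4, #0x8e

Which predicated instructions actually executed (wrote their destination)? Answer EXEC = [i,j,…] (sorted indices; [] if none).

EXEC = [1,2,4,5,6]

0: ✓ CMP  NZCV=1010
1: ✓ SUBLT  r2←0x21
2: ✓ SUBCS  r2←0x94
3: ✓ CMP  NZCV=0010
4: ✓ MOVVC  r0←0x9f
5: ✓ MOVVC  r4←0xaa
6: ✓ MOVVC  r4←0x8e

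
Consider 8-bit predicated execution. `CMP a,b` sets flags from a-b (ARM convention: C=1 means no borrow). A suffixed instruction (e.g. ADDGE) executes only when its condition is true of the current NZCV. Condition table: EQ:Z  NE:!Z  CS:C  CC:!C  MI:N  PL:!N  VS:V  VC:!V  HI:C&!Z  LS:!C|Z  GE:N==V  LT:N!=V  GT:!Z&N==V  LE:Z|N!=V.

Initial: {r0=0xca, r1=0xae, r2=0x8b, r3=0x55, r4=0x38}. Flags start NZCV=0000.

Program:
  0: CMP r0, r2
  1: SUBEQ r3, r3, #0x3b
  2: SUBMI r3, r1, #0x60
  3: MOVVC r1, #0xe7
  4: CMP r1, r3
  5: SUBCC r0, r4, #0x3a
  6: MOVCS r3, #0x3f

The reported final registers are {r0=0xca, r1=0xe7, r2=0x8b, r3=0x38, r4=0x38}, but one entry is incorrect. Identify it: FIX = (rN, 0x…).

FIX = (r3, 0x3f)

[0] flags=0010 → (cmp)
[1] flags=0010 EQ?F → skip
[2] flags=0010 MI?F → skip
[3] flags=0010 VC?T → r1=0xe7
[4] flags=1010 → (cmp)
[5] flags=1010 CC?F → skip
[6] flags=1010 CS?T → r3=0x3f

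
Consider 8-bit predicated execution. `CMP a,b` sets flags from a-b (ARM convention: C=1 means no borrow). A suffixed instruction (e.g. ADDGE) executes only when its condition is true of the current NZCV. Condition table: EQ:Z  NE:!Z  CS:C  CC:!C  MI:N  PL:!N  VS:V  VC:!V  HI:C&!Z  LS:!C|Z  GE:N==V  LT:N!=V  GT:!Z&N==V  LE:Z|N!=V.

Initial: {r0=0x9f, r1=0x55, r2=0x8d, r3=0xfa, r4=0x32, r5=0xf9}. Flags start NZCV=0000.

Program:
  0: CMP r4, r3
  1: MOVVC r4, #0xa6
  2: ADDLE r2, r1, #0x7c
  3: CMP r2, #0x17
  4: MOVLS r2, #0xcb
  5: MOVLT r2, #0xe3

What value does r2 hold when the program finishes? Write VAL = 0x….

[0] flags=0000 → (cmp)
[1] flags=0000 VC?T → r4=0xa6
[2] flags=0000 LE?F → skip
[3] flags=0011 → (cmp)
[4] flags=0011 LS?F → skip
[5] flags=0011 LT?T → r2=0xe3

VAL = 0xe3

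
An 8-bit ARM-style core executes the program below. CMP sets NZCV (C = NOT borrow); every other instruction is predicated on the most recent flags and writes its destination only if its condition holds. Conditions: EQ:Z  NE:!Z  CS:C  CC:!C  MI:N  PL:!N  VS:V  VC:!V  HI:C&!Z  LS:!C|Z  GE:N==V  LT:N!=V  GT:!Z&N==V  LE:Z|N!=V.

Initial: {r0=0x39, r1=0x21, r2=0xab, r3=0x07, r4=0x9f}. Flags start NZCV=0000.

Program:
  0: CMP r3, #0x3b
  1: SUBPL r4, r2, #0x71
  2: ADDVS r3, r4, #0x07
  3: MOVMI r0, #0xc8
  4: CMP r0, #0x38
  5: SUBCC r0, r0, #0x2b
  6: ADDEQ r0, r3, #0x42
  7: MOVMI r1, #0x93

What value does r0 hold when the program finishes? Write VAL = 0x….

VAL = 0xc8

[0] flags=1000 → (cmp)
[1] flags=1000 PL?F → skip
[2] flags=1000 VS?F → skip
[3] flags=1000 MI?T → r0=0xc8
[4] flags=1010 → (cmp)
[5] flags=1010 CC?F → skip
[6] flags=1010 EQ?F → skip
[7] flags=1010 MI?T → r1=0x93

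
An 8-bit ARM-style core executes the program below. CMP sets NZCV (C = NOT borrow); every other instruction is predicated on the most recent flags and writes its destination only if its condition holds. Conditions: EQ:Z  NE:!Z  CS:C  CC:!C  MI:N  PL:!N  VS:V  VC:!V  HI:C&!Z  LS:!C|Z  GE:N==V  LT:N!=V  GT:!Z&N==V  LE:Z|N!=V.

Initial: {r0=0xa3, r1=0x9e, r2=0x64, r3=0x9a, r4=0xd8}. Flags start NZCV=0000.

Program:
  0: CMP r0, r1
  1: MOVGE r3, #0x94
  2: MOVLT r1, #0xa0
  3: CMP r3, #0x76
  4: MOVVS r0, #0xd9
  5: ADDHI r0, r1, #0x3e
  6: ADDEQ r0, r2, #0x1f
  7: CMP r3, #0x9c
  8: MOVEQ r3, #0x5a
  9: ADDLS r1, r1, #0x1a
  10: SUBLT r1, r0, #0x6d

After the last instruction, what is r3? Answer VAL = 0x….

0: ✓ CMP  NZCV=0010
1: ✓ MOVGE  r3←0x94
2: · MOVLT
3: ✓ CMP  NZCV=0011
4: ✓ MOVVS  r0←0xd9
5: ✓ ADDHI  r0←0xdc
6: · ADDEQ
7: ✓ CMP  NZCV=1000
8: · MOVEQ
9: ✓ ADDLS  r1←0xb8
10: ✓ SUBLT  r1←0x6f

VAL = 0x94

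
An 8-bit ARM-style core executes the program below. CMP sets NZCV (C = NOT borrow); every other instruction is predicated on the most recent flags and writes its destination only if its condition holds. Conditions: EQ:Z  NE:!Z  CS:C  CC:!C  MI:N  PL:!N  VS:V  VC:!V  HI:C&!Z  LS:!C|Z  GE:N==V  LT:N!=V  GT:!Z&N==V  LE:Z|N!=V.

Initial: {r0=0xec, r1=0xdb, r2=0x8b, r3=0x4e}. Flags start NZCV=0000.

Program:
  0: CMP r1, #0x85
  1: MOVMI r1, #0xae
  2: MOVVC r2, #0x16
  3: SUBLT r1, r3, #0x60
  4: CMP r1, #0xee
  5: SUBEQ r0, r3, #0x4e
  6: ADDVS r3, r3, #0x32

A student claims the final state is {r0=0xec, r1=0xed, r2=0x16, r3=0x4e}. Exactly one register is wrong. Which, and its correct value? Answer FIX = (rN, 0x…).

FIX = (r1, 0xdb)

0: ✓ CMP  NZCV=0010
1: · MOVMI
2: ✓ MOVVC  r2←0x16
3: · SUBLT
4: ✓ CMP  NZCV=1000
5: · SUBEQ
6: · ADDVS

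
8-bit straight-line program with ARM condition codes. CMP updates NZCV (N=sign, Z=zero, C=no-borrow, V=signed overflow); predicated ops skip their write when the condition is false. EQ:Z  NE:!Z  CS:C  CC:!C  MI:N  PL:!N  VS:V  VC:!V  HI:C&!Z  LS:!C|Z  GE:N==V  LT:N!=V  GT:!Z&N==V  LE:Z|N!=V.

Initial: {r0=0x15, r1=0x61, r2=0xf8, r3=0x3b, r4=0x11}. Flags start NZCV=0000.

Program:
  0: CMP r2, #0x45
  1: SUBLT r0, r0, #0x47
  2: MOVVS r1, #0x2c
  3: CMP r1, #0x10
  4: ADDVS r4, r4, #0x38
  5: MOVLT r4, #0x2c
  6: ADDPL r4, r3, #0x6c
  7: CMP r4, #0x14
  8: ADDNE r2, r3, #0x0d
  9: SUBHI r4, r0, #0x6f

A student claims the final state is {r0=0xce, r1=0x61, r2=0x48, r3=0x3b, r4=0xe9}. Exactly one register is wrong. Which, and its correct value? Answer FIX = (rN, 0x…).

0: ✓ CMP  NZCV=1010
1: ✓ SUBLT  r0←0xce
2: · MOVVS
3: ✓ CMP  NZCV=0010
4: · ADDVS
5: · MOVLT
6: ✓ ADDPL  r4←0xa7
7: ✓ CMP  NZCV=1010
8: ✓ ADDNE  r2←0x48
9: ✓ SUBHI  r4←0x5f

FIX = (r4, 0x5f)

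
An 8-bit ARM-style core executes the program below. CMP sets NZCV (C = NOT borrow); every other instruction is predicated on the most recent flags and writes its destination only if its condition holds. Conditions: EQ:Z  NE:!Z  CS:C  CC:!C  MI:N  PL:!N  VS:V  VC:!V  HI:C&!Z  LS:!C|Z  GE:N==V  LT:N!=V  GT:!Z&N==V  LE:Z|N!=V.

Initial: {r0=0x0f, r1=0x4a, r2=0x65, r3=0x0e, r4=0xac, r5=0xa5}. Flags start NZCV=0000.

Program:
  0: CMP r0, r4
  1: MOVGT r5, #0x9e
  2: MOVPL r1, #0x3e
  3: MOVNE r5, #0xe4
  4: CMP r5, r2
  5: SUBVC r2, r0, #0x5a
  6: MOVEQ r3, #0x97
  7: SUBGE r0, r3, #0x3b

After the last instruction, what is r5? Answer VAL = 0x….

[0] flags=0000 → (cmp)
[1] flags=0000 GT?T → r5=0x9e
[2] flags=0000 PL?T → r1=0x3e
[3] flags=0000 NE?T → r5=0xe4
[4] flags=0011 → (cmp)
[5] flags=0011 VC?F → skip
[6] flags=0011 EQ?F → skip
[7] flags=0011 GE?F → skip

VAL = 0xe4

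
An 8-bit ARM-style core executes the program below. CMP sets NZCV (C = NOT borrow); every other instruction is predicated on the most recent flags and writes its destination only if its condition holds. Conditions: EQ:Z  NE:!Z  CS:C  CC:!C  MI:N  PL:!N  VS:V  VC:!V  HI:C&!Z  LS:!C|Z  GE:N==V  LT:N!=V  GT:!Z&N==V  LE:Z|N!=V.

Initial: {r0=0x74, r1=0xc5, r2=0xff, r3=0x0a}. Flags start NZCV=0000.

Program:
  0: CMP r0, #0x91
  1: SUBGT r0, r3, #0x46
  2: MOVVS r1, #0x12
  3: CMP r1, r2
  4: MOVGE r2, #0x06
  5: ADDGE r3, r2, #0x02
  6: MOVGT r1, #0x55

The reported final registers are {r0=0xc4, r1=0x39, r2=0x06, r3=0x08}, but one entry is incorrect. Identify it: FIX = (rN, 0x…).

FIX = (r1, 0x55)

0: ✓ CMP  NZCV=1001
1: ✓ SUBGT  r0←0xc4
2: ✓ MOVVS  r1←0x12
3: ✓ CMP  NZCV=0000
4: ✓ MOVGE  r2←0x06
5: ✓ ADDGE  r3←0x08
6: ✓ MOVGT  r1←0x55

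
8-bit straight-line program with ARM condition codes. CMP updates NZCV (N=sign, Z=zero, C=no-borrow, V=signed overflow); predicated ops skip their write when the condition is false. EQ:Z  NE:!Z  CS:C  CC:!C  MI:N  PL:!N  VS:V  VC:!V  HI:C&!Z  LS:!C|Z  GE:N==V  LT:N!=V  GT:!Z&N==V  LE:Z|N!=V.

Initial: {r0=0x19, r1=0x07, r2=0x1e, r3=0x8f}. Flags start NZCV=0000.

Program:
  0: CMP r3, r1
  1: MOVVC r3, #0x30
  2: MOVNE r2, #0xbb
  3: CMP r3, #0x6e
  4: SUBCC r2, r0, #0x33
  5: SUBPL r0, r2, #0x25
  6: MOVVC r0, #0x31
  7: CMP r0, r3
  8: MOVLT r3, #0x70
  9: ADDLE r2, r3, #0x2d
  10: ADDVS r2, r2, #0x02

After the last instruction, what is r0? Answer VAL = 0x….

VAL = 0x31

0: ✓ CMP  NZCV=1010
1: ✓ MOVVC  r3←0x30
2: ✓ MOVNE  r2←0xbb
3: ✓ CMP  NZCV=1000
4: ✓ SUBCC  r2←0xe6
5: · SUBPL
6: ✓ MOVVC  r0←0x31
7: ✓ CMP  NZCV=0010
8: · MOVLT
9: · ADDLE
10: · ADDVS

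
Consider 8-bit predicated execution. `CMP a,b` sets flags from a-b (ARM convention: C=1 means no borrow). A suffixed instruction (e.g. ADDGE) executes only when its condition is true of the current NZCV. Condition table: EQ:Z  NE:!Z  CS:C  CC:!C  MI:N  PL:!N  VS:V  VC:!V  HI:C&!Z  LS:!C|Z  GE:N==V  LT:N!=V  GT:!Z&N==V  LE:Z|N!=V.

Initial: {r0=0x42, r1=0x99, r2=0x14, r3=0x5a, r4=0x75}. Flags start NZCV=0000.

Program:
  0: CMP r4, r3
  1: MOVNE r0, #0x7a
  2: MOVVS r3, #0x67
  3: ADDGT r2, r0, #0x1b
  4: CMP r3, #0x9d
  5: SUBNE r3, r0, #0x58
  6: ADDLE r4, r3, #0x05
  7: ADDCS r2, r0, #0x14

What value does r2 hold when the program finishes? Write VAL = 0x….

0: ✓ CMP  NZCV=0010
1: ✓ MOVNE  r0←0x7a
2: · MOVVS
3: ✓ ADDGT  r2←0x95
4: ✓ CMP  NZCV=1001
5: ✓ SUBNE  r3←0x22
6: · ADDLE
7: · ADDCS

VAL = 0x95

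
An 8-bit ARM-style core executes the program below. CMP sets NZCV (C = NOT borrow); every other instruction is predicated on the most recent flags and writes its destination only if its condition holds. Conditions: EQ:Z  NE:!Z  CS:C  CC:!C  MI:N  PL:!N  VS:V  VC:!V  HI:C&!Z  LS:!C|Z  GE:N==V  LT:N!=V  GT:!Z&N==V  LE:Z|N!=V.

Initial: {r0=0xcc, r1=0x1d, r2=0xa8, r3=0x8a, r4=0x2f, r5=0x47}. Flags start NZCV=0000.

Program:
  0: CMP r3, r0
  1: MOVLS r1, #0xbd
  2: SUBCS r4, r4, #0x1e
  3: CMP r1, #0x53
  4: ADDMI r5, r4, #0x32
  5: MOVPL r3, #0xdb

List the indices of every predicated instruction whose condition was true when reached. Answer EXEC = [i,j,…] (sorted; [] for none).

0: ✓ CMP  NZCV=1000
1: ✓ MOVLS  r1←0xbd
2: · SUBCS
3: ✓ CMP  NZCV=0011
4: · ADDMI
5: ✓ MOVPL  r3←0xdb

EXEC = [1,5]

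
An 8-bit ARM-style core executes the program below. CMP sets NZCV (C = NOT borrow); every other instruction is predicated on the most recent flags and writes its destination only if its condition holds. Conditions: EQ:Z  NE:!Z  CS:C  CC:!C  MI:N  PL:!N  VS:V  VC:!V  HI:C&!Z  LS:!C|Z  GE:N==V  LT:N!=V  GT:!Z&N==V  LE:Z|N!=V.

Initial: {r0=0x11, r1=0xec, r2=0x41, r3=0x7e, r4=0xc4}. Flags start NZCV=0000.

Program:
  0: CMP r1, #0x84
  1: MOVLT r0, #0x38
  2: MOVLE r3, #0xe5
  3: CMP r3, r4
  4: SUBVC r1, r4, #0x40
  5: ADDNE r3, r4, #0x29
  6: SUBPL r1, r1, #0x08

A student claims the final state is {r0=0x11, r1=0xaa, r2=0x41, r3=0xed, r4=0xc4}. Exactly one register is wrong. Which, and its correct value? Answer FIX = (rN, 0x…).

0: ✓ CMP  NZCV=0010
1: · MOVLT
2: · MOVLE
3: ✓ CMP  NZCV=1001
4: · SUBVC
5: ✓ ADDNE  r3←0xed
6: · SUBPL

FIX = (r1, 0xec)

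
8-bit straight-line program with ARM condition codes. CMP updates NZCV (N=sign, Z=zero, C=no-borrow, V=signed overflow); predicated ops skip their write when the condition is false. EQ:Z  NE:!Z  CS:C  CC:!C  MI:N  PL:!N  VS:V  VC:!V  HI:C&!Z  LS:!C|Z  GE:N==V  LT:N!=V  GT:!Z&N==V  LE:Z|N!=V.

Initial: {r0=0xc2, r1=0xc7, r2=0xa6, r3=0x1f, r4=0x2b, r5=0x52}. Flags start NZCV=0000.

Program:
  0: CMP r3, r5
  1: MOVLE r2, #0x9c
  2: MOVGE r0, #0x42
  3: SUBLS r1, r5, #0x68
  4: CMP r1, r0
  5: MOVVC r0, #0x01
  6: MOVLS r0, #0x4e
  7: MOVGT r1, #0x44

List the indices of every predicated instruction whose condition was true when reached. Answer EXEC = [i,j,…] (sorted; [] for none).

0: ✓ CMP  NZCV=1000
1: ✓ MOVLE  r2←0x9c
2: · MOVGE
3: ✓ SUBLS  r1←0xea
4: ✓ CMP  NZCV=0010
5: ✓ MOVVC  r0←0x01
6: · MOVLS
7: ✓ MOVGT  r1←0x44

EXEC = [1,3,5,7]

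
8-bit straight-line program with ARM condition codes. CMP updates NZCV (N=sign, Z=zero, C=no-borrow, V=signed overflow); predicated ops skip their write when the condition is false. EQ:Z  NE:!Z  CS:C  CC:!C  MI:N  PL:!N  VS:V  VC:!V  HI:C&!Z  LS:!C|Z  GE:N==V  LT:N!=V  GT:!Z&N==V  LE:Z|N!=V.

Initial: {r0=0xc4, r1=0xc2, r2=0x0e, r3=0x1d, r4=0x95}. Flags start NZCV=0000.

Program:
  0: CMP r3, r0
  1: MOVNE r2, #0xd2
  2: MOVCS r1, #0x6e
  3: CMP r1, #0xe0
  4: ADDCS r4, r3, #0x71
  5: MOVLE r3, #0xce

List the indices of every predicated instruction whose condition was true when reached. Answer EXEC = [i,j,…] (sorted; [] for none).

0: ✓ CMP  NZCV=0000
1: ✓ MOVNE  r2←0xd2
2: · MOVCS
3: ✓ CMP  NZCV=1000
4: · ADDCS
5: ✓ MOVLE  r3←0xce

EXEC = [1,5]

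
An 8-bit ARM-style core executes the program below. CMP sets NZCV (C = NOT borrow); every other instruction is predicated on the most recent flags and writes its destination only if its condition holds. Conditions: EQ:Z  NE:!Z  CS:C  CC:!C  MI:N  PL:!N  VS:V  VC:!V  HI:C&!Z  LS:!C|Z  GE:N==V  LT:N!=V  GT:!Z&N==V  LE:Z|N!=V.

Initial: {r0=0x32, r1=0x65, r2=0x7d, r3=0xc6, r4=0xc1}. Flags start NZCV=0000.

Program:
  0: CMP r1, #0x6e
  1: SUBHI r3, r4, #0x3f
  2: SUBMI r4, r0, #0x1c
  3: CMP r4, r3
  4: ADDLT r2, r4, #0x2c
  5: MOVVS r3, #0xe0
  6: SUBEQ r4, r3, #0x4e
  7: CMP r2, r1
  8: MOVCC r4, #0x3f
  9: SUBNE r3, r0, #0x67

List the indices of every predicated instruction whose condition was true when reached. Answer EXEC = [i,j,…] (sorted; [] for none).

[0] flags=1000 → (cmp)
[1] flags=1000 HI?F → skip
[2] flags=1000 MI?T → r4=0x16
[3] flags=0000 → (cmp)
[4] flags=0000 LT?F → skip
[5] flags=0000 VS?F → skip
[6] flags=0000 EQ?F → skip
[7] flags=0010 → (cmp)
[8] flags=0010 CC?F → skip
[9] flags=0010 NE?T → r3=0xcb

EXEC = [2,9]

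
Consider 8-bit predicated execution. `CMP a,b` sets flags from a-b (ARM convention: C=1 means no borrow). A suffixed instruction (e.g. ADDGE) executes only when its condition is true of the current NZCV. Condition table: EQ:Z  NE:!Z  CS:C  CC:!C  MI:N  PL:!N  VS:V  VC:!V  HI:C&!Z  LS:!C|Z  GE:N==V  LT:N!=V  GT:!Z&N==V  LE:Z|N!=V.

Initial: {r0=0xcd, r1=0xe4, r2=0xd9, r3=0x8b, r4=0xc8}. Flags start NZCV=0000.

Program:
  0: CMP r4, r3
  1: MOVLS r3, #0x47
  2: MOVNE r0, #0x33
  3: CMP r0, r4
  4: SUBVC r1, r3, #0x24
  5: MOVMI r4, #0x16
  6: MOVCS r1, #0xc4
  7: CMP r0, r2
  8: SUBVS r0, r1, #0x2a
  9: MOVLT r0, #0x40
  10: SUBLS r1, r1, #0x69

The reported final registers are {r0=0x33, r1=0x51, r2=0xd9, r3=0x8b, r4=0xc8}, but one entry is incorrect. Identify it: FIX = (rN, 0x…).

0: ✓ CMP  NZCV=0010
1: · MOVLS
2: ✓ MOVNE  r0←0x33
3: ✓ CMP  NZCV=0000
4: ✓ SUBVC  r1←0x67
5: · MOVMI
6: · MOVCS
7: ✓ CMP  NZCV=0000
8: · SUBVS
9: · MOVLT
10: ✓ SUBLS  r1←0xfe

FIX = (r1, 0xfe)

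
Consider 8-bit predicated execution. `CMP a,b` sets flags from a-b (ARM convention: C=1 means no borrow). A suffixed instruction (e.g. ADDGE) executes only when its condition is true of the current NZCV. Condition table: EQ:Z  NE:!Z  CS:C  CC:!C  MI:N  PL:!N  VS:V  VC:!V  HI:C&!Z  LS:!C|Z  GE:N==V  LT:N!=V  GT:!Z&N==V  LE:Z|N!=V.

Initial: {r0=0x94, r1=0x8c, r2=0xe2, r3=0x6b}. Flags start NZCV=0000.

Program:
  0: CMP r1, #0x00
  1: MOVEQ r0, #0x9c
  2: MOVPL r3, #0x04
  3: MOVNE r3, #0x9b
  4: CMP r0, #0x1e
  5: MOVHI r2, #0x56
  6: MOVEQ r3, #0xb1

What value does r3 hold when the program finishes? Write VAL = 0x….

0: ✓ CMP  NZCV=1010
1: · MOVEQ
2: · MOVPL
3: ✓ MOVNE  r3←0x9b
4: ✓ CMP  NZCV=0011
5: ✓ MOVHI  r2←0x56
6: · MOVEQ

VAL = 0x9b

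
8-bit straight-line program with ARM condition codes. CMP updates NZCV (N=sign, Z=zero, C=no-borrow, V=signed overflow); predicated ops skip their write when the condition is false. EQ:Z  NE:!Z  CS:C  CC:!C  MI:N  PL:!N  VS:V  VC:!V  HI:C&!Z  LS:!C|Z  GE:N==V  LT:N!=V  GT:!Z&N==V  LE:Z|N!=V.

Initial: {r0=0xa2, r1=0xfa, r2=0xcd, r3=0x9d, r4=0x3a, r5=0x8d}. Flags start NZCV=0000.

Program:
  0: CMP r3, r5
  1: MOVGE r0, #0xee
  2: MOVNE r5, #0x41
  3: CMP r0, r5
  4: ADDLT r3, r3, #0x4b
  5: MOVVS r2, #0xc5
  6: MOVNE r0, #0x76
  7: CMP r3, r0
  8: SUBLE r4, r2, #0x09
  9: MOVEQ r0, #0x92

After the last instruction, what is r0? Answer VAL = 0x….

[0] flags=0010 → (cmp)
[1] flags=0010 GE?T → r0=0xee
[2] flags=0010 NE?T → r5=0x41
[3] flags=1010 → (cmp)
[4] flags=1010 LT?T → r3=0xe8
[5] flags=1010 VS?F → skip
[6] flags=1010 NE?T → r0=0x76
[7] flags=0011 → (cmp)
[8] flags=0011 LE?T → r4=0xc4
[9] flags=0011 EQ?F → skip

VAL = 0x76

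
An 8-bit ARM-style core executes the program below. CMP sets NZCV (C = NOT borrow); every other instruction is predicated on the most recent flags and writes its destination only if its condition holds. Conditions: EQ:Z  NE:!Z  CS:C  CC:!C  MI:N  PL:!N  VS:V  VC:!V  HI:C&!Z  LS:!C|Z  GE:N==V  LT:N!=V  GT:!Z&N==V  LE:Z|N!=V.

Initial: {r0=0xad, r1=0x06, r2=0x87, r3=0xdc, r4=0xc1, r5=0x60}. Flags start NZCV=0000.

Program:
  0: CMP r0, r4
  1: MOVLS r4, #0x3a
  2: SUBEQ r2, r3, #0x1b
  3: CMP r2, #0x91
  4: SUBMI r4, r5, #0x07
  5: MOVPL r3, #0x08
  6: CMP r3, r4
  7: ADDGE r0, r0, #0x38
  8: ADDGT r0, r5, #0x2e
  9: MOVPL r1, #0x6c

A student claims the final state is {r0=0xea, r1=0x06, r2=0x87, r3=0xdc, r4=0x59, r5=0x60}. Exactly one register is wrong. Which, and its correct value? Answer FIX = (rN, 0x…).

[0] flags=1000 → (cmp)
[1] flags=1000 LS?T → r4=0x3a
[2] flags=1000 EQ?F → skip
[3] flags=1000 → (cmp)
[4] flags=1000 MI?T → r4=0x59
[5] flags=1000 PL?F → skip
[6] flags=1010 → (cmp)
[7] flags=1010 GE?F → skip
[8] flags=1010 GT?F → skip
[9] flags=1010 PL?F → skip

FIX = (r0, 0xad)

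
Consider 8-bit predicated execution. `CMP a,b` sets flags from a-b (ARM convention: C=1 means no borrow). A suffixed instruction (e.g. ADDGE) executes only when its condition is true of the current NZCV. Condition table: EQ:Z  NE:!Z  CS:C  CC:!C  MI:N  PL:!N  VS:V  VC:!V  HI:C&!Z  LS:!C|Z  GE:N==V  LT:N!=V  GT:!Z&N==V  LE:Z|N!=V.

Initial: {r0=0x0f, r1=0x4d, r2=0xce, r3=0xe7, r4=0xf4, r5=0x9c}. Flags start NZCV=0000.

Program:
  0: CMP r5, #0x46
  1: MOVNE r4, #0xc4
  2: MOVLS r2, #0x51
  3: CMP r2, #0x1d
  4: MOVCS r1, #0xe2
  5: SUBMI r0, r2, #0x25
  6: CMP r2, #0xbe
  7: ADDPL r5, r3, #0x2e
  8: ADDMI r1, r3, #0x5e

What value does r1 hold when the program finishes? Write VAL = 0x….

[0] flags=0011 → (cmp)
[1] flags=0011 NE?T → r4=0xc4
[2] flags=0011 LS?F → skip
[3] flags=1010 → (cmp)
[4] flags=1010 CS?T → r1=0xe2
[5] flags=1010 MI?T → r0=0xa9
[6] flags=0010 → (cmp)
[7] flags=0010 PL?T → r5=0x15
[8] flags=0010 MI?F → skip

VAL = 0xe2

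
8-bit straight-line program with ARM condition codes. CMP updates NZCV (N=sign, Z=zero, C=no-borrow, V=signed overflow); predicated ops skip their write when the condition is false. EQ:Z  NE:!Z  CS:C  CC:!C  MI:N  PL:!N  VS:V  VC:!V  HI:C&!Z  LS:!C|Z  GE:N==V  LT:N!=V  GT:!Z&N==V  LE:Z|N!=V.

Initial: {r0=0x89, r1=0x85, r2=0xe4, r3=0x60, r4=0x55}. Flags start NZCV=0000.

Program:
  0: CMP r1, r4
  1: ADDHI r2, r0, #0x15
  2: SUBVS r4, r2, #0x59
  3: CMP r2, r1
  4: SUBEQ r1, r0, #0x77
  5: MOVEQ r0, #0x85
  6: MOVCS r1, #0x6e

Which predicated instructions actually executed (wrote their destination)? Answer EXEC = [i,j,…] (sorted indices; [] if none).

EXEC = [1,2,6]

0: ✓ CMP  NZCV=0011
1: ✓ ADDHI  r2←0x9e
2: ✓ SUBVS  r4←0x45
3: ✓ CMP  NZCV=0010
4: · SUBEQ
5: · MOVEQ
6: ✓ MOVCS  r1←0x6e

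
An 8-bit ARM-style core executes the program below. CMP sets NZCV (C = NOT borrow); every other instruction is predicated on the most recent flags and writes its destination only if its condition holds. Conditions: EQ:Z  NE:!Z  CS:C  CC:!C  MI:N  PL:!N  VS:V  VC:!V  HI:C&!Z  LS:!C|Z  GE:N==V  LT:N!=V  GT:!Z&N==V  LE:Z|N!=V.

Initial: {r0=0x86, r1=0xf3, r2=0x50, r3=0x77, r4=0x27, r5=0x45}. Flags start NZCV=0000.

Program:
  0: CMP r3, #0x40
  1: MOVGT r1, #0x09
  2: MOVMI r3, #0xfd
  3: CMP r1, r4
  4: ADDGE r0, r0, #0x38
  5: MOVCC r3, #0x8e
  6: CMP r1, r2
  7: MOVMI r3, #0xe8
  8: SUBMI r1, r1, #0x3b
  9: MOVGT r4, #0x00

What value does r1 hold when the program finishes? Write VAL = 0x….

0: ✓ CMP  NZCV=0010
1: ✓ MOVGT  r1←0x09
2: · MOVMI
3: ✓ CMP  NZCV=1000
4: · ADDGE
5: ✓ MOVCC  r3←0x8e
6: ✓ CMP  NZCV=1000
7: ✓ MOVMI  r3←0xe8
8: ✓ SUBMI  r1←0xce
9: · MOVGT

VAL = 0xce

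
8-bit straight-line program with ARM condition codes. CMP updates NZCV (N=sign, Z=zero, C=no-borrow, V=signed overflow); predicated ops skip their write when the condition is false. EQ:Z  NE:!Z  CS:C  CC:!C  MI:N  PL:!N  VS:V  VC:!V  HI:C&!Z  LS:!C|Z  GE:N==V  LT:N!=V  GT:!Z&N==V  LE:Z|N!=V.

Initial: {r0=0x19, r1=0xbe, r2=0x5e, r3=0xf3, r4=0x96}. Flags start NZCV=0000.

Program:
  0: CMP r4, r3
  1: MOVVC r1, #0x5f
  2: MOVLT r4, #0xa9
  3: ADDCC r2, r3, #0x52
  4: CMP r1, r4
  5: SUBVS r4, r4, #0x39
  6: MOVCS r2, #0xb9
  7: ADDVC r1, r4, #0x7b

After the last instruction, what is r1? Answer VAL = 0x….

[0] flags=1000 → (cmp)
[1] flags=1000 VC?T → r1=0x5f
[2] flags=1000 LT?T → r4=0xa9
[3] flags=1000 CC?T → r2=0x45
[4] flags=1001 → (cmp)
[5] flags=1001 VS?T → r4=0x70
[6] flags=1001 CS?F → skip
[7] flags=1001 VC?F → skip

VAL = 0x5f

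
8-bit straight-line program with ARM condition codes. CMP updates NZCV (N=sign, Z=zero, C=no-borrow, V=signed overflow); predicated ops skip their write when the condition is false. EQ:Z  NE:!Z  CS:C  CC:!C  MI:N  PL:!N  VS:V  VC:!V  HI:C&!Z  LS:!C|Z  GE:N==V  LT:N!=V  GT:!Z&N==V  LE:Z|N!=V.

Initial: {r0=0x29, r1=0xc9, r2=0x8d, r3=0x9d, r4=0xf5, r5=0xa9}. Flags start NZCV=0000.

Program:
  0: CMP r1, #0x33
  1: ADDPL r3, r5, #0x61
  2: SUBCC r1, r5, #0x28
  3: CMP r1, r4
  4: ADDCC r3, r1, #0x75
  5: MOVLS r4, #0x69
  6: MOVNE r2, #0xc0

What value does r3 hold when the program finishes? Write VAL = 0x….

VAL = 0x3e

0: ✓ CMP  NZCV=1010
1: · ADDPL
2: · SUBCC
3: ✓ CMP  NZCV=1000
4: ✓ ADDCC  r3←0x3e
5: ✓ MOVLS  r4←0x69
6: ✓ MOVNE  r2←0xc0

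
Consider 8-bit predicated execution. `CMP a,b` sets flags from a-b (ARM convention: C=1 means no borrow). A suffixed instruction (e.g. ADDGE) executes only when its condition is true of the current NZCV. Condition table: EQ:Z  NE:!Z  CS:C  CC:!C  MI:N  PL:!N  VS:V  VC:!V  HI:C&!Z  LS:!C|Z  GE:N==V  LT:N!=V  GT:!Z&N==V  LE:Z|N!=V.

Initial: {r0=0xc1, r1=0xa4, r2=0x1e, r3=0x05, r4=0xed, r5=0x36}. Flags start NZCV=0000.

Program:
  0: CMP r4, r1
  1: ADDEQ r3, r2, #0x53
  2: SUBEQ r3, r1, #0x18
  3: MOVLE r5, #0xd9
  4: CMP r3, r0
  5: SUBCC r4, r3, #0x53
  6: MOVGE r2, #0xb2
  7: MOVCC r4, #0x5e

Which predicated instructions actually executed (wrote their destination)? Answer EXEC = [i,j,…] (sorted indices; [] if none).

[0] flags=0010 → (cmp)
[1] flags=0010 EQ?F → skip
[2] flags=0010 EQ?F → skip
[3] flags=0010 LE?F → skip
[4] flags=0000 → (cmp)
[5] flags=0000 CC?T → r4=0xb2
[6] flags=0000 GE?T → r2=0xb2
[7] flags=0000 CC?T → r4=0x5e

EXEC = [5,6,7]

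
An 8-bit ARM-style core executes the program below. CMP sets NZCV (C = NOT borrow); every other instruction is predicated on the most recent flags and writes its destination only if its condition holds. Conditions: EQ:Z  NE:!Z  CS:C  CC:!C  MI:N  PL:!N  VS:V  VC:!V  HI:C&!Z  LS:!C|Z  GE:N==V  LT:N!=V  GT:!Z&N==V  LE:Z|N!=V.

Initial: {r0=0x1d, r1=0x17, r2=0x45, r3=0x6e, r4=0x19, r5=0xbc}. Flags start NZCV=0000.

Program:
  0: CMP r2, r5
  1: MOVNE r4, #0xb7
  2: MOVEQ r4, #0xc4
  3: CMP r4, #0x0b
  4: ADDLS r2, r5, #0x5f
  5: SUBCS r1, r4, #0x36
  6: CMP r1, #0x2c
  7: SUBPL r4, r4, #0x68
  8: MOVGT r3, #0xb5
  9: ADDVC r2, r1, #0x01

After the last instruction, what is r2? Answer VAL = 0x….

[0] flags=1001 → (cmp)
[1] flags=1001 NE?T → r4=0xb7
[2] flags=1001 EQ?F → skip
[3] flags=1010 → (cmp)
[4] flags=1010 LS?F → skip
[5] flags=1010 CS?T → r1=0x81
[6] flags=0011 → (cmp)
[7] flags=0011 PL?T → r4=0x4f
[8] flags=0011 GT?F → skip
[9] flags=0011 VC?F → skip

VAL = 0x45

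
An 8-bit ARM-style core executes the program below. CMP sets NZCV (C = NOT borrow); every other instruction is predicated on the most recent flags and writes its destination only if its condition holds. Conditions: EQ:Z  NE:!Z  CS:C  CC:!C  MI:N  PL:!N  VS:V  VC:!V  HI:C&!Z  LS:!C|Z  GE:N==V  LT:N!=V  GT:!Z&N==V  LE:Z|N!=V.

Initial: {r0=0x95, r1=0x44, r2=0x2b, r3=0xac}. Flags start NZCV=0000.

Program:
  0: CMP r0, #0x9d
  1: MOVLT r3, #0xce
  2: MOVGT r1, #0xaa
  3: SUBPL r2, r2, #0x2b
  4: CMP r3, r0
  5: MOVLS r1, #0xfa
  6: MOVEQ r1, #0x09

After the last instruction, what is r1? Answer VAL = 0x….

[0] flags=1000 → (cmp)
[1] flags=1000 LT?T → r3=0xce
[2] flags=1000 GT?F → skip
[3] flags=1000 PL?F → skip
[4] flags=0010 → (cmp)
[5] flags=0010 LS?F → skip
[6] flags=0010 EQ?F → skip

VAL = 0x44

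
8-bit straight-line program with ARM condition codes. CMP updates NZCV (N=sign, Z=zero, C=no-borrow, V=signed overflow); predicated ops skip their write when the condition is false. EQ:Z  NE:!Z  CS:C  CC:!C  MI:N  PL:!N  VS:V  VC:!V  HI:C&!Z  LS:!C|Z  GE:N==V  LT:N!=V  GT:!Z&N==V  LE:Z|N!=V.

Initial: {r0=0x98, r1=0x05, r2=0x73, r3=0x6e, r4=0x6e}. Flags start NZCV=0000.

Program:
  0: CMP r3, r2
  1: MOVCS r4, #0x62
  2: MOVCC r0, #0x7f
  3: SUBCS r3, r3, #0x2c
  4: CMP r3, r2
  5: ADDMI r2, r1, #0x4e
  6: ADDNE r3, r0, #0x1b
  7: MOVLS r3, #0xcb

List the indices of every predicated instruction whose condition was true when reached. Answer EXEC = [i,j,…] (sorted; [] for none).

[0] flags=1000 → (cmp)
[1] flags=1000 CS?F → skip
[2] flags=1000 CC?T → r0=0x7f
[3] flags=1000 CS?F → skip
[4] flags=1000 → (cmp)
[5] flags=1000 MI?T → r2=0x53
[6] flags=1000 NE?T → r3=0x9a
[7] flags=1000 LS?T → r3=0xcb

EXEC = [2,5,6,7]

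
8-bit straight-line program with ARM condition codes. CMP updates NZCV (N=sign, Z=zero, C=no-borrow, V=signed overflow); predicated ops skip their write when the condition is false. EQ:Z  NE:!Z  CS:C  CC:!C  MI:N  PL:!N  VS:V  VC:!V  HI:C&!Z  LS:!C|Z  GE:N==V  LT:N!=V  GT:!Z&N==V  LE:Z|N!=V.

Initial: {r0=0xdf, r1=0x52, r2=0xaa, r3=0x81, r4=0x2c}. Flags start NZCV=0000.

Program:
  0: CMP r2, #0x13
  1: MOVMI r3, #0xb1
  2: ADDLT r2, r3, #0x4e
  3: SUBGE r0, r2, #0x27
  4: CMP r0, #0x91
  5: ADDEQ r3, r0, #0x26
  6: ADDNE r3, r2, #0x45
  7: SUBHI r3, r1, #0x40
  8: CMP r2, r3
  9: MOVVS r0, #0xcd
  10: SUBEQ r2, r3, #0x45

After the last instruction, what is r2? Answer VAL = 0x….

[0] flags=1010 → (cmp)
[1] flags=1010 MI?T → r3=0xb1
[2] flags=1010 LT?T → r2=0xff
[3] flags=1010 GE?F → skip
[4] flags=0010 → (cmp)
[5] flags=0010 EQ?F → skip
[6] flags=0010 NE?T → r3=0x44
[7] flags=0010 HI?T → r3=0x12
[8] flags=1010 → (cmp)
[9] flags=1010 VS?F → skip
[10] flags=1010 EQ?F → skip

VAL = 0xff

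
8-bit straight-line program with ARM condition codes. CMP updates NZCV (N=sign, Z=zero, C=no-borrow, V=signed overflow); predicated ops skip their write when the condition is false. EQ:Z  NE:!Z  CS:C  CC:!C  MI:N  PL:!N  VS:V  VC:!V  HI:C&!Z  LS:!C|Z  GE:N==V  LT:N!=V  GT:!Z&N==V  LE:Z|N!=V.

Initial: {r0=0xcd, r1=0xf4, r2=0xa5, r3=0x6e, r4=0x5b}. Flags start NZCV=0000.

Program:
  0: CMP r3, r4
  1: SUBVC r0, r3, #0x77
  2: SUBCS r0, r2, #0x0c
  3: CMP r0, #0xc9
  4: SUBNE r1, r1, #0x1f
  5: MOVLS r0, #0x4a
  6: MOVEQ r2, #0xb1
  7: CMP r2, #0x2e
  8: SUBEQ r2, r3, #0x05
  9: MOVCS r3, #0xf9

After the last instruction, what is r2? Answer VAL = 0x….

VAL = 0xa5

0: ✓ CMP  NZCV=0010
1: ✓ SUBVC  r0←0xf7
2: ✓ SUBCS  r0←0x99
3: ✓ CMP  NZCV=1000
4: ✓ SUBNE  r1←0xd5
5: ✓ MOVLS  r0←0x4a
6: · MOVEQ
7: ✓ CMP  NZCV=0011
8: · SUBEQ
9: ✓ MOVCS  r3←0xf9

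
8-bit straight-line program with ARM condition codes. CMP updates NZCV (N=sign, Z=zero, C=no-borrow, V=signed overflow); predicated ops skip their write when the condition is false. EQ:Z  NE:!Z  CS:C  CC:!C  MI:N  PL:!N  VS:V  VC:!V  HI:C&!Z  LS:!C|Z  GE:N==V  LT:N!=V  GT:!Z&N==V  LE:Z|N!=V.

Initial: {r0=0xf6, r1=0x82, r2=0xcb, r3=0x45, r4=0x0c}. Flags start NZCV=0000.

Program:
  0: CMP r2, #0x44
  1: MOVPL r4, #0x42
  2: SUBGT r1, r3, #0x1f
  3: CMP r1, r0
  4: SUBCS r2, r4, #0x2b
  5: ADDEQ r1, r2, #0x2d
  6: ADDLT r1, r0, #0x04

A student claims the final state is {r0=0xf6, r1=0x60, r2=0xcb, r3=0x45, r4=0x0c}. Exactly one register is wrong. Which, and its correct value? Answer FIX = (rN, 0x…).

FIX = (r1, 0xfa)

0: ✓ CMP  NZCV=1010
1: · MOVPL
2: · SUBGT
3: ✓ CMP  NZCV=1000
4: · SUBCS
5: · ADDEQ
6: ✓ ADDLT  r1←0xfa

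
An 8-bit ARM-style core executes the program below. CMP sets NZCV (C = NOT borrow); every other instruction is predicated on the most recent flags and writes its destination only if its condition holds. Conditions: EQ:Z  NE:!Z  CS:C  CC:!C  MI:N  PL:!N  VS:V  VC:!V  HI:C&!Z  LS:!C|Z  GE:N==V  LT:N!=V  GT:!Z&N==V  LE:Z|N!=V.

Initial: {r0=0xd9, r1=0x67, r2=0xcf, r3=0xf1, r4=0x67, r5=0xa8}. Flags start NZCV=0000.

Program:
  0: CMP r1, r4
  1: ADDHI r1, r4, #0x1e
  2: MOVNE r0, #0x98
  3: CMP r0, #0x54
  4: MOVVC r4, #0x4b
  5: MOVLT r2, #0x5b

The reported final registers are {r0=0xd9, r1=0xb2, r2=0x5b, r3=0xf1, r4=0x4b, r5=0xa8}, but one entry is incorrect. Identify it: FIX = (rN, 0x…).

FIX = (r1, 0x67)

[0] flags=0110 → (cmp)
[1] flags=0110 HI?F → skip
[2] flags=0110 NE?F → skip
[3] flags=1010 → (cmp)
[4] flags=1010 VC?T → r4=0x4b
[5] flags=1010 LT?T → r2=0x5b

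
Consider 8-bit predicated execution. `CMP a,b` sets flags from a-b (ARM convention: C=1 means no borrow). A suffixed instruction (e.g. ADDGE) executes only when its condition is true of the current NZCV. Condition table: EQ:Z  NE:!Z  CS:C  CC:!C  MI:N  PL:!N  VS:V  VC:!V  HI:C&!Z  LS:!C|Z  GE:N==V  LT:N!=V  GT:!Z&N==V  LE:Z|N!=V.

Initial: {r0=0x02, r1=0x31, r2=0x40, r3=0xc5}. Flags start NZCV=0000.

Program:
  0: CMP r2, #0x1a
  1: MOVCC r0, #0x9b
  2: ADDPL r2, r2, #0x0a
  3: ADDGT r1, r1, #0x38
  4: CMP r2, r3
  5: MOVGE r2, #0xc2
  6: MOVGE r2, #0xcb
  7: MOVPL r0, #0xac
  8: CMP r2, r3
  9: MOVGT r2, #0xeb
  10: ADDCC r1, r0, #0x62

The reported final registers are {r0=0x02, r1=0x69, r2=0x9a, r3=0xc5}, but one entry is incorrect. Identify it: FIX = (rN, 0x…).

FIX = (r2, 0xeb)

[0] flags=0010 → (cmp)
[1] flags=0010 CC?F → skip
[2] flags=0010 PL?T → r2=0x4a
[3] flags=0010 GT?T → r1=0x69
[4] flags=1001 → (cmp)
[5] flags=1001 GE?T → r2=0xc2
[6] flags=1001 GE?T → r2=0xcb
[7] flags=1001 PL?F → skip
[8] flags=0010 → (cmp)
[9] flags=0010 GT?T → r2=0xeb
[10] flags=0010 CC?F → skip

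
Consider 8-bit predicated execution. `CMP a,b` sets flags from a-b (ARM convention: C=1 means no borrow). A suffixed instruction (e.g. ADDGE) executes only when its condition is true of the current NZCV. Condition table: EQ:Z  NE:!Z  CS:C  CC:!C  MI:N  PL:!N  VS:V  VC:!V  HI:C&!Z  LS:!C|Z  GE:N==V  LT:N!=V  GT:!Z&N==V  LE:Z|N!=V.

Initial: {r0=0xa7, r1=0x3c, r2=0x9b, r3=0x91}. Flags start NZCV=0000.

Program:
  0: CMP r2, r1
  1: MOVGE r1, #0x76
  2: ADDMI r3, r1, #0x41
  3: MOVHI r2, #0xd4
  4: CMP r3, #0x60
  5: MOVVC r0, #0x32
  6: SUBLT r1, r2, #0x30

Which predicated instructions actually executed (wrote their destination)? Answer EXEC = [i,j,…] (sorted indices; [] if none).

EXEC = [3,6]

[0] flags=0011 → (cmp)
[1] flags=0011 GE?F → skip
[2] flags=0011 MI?F → skip
[3] flags=0011 HI?T → r2=0xd4
[4] flags=0011 → (cmp)
[5] flags=0011 VC?F → skip
[6] flags=0011 LT?T → r1=0xa4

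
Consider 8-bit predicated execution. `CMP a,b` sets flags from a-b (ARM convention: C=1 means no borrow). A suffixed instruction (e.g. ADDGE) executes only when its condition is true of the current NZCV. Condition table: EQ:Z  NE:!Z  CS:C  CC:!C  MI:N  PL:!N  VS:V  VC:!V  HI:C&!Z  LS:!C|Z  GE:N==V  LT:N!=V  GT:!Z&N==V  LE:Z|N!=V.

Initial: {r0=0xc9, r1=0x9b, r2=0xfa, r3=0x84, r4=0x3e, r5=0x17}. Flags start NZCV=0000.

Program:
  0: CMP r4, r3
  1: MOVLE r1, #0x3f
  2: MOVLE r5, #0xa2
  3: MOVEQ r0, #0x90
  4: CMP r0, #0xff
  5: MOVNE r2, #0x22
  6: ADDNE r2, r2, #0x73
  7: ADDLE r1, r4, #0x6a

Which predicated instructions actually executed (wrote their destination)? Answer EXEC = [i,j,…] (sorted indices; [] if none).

EXEC = [5,6,7]

[0] flags=1001 → (cmp)
[1] flags=1001 LE?F → skip
[2] flags=1001 LE?F → skip
[3] flags=1001 EQ?F → skip
[4] flags=1000 → (cmp)
[5] flags=1000 NE?T → r2=0x22
[6] flags=1000 NE?T → r2=0x95
[7] flags=1000 LE?T → r1=0xa8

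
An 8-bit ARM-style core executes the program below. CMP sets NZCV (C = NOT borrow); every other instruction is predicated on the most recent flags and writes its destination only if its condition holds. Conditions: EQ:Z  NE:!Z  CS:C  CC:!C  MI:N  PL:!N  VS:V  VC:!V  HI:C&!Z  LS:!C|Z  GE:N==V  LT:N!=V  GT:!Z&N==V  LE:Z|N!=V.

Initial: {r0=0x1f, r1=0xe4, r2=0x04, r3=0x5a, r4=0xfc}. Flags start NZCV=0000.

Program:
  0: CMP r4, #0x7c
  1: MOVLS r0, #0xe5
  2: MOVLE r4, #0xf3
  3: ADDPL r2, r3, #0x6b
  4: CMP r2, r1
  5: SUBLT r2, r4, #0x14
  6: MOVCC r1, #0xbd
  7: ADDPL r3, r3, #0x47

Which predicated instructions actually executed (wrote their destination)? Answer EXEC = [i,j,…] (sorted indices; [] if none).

0: ✓ CMP  NZCV=1010
1: · MOVLS
2: ✓ MOVLE  r4←0xf3
3: · ADDPL
4: ✓ CMP  NZCV=0000
5: · SUBLT
6: ✓ MOVCC  r1←0xbd
7: ✓ ADDPL  r3←0xa1

EXEC = [2,6,7]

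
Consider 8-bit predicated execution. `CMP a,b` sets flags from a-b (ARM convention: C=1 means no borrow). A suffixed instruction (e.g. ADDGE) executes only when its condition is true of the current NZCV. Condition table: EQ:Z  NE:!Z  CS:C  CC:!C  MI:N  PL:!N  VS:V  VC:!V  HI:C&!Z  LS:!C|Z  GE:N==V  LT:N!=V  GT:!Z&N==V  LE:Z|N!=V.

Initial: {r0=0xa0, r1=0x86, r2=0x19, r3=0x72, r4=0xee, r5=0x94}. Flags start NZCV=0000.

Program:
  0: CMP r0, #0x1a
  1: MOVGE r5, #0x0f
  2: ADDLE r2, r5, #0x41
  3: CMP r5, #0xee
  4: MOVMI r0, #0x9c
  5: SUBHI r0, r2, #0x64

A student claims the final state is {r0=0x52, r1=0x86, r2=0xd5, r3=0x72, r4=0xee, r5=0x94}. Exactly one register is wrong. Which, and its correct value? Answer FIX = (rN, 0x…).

FIX = (r0, 0x9c)

[0] flags=1010 → (cmp)
[1] flags=1010 GE?F → skip
[2] flags=1010 LE?T → r2=0xd5
[3] flags=1000 → (cmp)
[4] flags=1000 MI?T → r0=0x9c
[5] flags=1000 HI?F → skip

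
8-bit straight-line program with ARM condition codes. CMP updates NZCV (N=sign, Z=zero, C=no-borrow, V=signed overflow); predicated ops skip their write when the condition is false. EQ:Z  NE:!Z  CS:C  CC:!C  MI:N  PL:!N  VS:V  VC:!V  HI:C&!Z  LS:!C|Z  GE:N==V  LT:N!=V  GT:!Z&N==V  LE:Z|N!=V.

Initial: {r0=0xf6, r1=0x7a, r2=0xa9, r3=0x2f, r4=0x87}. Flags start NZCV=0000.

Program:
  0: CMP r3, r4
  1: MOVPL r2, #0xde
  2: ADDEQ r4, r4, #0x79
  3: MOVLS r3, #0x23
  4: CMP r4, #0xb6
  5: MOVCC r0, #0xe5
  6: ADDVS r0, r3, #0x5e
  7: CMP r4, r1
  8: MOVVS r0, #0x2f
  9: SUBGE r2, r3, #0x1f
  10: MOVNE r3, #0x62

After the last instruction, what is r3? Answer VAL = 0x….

VAL = 0x62

[0] flags=1001 → (cmp)
[1] flags=1001 PL?F → skip
[2] flags=1001 EQ?F → skip
[3] flags=1001 LS?T → r3=0x23
[4] flags=1000 → (cmp)
[5] flags=1000 CC?T → r0=0xe5
[6] flags=1000 VS?F → skip
[7] flags=0011 → (cmp)
[8] flags=0011 VS?T → r0=0x2f
[9] flags=0011 GE?F → skip
[10] flags=0011 NE?T → r3=0x62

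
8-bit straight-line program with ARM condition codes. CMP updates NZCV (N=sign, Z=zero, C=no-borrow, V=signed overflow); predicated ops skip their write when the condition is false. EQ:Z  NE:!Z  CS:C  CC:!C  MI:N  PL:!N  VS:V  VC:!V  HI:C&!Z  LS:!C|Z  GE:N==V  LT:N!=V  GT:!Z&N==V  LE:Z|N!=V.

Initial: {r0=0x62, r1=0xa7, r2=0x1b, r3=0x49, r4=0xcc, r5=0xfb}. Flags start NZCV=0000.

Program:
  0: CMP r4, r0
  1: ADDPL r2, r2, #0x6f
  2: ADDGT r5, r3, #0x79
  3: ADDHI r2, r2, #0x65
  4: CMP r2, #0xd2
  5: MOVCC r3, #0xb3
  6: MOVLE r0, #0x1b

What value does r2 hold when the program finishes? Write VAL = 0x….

VAL = 0xef

0: ✓ CMP  NZCV=0011
1: ✓ ADDPL  r2←0x8a
2: · ADDGT
3: ✓ ADDHI  r2←0xef
4: ✓ CMP  NZCV=0010
5: · MOVCC
6: · MOVLE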